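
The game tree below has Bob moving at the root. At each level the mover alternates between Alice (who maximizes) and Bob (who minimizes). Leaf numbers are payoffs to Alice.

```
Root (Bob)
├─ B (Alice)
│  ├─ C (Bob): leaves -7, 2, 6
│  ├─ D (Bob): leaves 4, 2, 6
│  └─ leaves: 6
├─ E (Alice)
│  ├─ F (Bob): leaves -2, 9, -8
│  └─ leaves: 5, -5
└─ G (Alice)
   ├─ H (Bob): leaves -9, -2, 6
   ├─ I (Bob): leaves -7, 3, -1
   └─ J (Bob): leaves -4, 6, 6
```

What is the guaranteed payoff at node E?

F: min(-2, 9, -8) = -8
E: max(-8, 5, -5) = 5

5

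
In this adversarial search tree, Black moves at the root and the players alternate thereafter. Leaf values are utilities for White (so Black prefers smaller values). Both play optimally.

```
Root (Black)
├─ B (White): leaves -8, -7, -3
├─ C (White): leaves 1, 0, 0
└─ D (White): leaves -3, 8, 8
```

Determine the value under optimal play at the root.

B (White): max(-8, -7, -3) = -3
C (White): max(1, 0, 0) = 1
D (White): max(-3, 8, 8) = 8
Root (Black): min(-3, 1, 8) = -3

-3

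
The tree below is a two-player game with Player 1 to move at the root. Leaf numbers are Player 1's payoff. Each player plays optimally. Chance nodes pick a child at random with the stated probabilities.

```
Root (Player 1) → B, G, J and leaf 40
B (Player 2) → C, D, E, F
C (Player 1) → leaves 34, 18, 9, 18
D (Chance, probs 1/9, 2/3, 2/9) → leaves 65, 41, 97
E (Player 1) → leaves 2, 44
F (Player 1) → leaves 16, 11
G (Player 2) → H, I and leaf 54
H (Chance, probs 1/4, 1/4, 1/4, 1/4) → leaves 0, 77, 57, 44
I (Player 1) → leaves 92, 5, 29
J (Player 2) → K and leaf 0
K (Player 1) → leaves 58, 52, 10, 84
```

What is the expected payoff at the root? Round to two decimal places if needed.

44.5

C (Player 1): max(34, 18, 9, 18) = 34
D (Chance): 1/9·65 + 2/3·41 + 2/9·97 = 56.11
E (Player 1): max(2, 44) = 44
F (Player 1): max(16, 11) = 16
B (Player 2): min(34, 56.11, 44, 16) = 16
H (Chance): 1/4·0 + 1/4·77 + 1/4·57 + 1/4·44 = 44.5
I (Player 1): max(92, 5, 29) = 92
G (Player 2): min(44.5, 92, 54) = 44.5
K (Player 1): max(58, 52, 10, 84) = 84
J (Player 2): min(84, 0) = 0
Root (Player 1): max(16, 44.5, 0, 40) = 44.5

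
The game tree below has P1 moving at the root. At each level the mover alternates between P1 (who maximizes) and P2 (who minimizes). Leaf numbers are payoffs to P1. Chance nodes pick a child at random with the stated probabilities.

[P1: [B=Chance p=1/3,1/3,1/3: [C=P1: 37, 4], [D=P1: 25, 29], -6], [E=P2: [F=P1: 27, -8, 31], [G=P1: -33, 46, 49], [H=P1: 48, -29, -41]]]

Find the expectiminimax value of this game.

31

C (P1): max(37, 4) = 37
D (P1): max(25, 29) = 29
B (Chance): 1/3·37 + 1/3·29 + 1/3·-6 = 20
F (P1): max(27, -8, 31) = 31
G (P1): max(-33, 46, 49) = 49
H (P1): max(48, -29, -41) = 48
E (P2): min(31, 49, 48) = 31
Root (P1): max(20, 31) = 31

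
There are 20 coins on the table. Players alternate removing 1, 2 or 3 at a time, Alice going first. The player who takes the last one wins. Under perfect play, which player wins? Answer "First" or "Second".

Compute winning (W) and losing (L) positions by backward induction:
i:   0  1  2  3  4  5  6  7  8  9 10 11 12 13 14 15 16 17 18 19 20
     L  W  W  W  L  W  W  W  L  W  W  W  L  W  W  W  L  W  W  W  L
Position 20 is L, so the second player wins.

Second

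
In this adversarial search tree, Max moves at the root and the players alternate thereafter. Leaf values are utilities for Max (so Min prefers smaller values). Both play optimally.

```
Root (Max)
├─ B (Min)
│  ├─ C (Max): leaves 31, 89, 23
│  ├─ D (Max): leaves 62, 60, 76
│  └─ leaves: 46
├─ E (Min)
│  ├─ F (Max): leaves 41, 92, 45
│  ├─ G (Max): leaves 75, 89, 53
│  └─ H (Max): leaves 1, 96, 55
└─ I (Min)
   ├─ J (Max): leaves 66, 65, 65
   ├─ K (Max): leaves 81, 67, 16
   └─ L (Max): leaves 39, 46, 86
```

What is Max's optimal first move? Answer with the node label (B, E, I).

E

C (Max): max(31, 89, 23) = 89
D (Max): max(62, 60, 76) = 76
B (Min): min(89, 76, 46) = 46
F (Max): max(41, 92, 45) = 92
G (Max): max(75, 89, 53) = 89
H (Max): max(1, 96, 55) = 96
E (Min): min(92, 89, 96) = 89
J (Max): max(66, 65, 65) = 66
K (Max): max(81, 67, 16) = 81
L (Max): max(39, 46, 86) = 86
I (Min): min(66, 81, 86) = 66
Root (Max): max(46, 89, 66) = 89
Max picks the child with the highest value: E (value 89).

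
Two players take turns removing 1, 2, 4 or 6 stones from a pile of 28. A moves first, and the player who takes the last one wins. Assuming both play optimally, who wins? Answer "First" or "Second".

First

Compute winning (W) and losing (L) positions by backward induction:
i:   0  1  2  3  4  5  6  7  8  9 10 11 12 13 14 15 16 17 18 19 20 21 22 23 24 25 26 27 28
     L  W  W  L  W  W  W  W  L  W  W  L  W  W  W  W  L  W  W  L  W  W  W  W  L  W  W  L  W
Position 28 is W, so the first player wins.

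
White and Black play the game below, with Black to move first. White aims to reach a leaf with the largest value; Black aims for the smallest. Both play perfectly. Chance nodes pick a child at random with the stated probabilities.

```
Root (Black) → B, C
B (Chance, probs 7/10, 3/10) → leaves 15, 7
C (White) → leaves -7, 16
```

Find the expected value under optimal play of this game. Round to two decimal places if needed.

B (Chance): 7/10·15 + 3/10·7 = 12.6
C (White): max(-7, 16) = 16
Root (Black): min(12.6, 16) = 12.6

12.6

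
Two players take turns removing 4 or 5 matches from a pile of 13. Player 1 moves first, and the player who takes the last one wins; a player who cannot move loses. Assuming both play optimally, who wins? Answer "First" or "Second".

i:   0  1  2  3  4  5  6  7  8  9 10 11 12 13
     L  L  L  L  W  W  W  W  W  L  L  L  L  W
Position 13 is W, so the first player wins.

First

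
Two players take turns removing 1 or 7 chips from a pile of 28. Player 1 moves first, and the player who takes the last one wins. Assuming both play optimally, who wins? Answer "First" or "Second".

Second

Mark each pile size as W (mover wins) or L (mover loses):
i:   0  1  2  3  4  5  6  7  8  9 10 11 12 13 14 15 16 17 18 19 20 21 22 23 24 25 26 27 28
     L  W  L  W  L  W  L  W  L  W  L  W  L  W  L  W  L  W  L  W  L  W  L  W  L  W  L  W  L
Position 28 is L, so the second player wins.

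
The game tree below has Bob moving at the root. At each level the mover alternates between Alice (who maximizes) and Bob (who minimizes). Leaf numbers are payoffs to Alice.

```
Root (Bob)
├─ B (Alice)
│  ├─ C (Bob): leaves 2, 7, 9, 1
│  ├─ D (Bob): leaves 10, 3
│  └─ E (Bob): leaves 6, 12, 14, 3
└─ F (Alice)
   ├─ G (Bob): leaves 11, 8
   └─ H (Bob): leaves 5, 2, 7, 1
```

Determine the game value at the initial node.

3

C (Bob): min(2, 7, 9, 1) = 1
D (Bob): min(10, 3) = 3
E (Bob): min(6, 12, 14, 3) = 3
B (Alice): max(1, 3, 3) = 3
G (Bob): min(11, 8) = 8
H (Bob): min(5, 2, 7, 1) = 1
F (Alice): max(8, 1) = 8
Root (Bob): min(3, 8) = 3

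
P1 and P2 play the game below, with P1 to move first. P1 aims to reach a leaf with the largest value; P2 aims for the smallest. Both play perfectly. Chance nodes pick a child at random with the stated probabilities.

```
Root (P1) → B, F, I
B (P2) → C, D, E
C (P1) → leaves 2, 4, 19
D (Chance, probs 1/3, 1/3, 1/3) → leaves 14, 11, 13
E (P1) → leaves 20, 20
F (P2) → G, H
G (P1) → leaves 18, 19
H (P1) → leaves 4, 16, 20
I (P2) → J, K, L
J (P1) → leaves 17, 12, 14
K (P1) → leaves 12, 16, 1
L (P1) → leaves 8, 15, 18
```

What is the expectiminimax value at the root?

19

C (P1): max(2, 4, 19) = 19
D (Chance): 1/3·14 + 1/3·11 + 1/3·13 = 12.67
E (P1): max(20, 20) = 20
B (P2): min(19, 12.67, 20) = 12.67
G (P1): max(18, 19) = 19
H (P1): max(4, 16, 20) = 20
F (P2): min(19, 20) = 19
J (P1): max(17, 12, 14) = 17
K (P1): max(12, 16, 1) = 16
L (P1): max(8, 15, 18) = 18
I (P2): min(17, 16, 18) = 16
Root (P1): max(12.67, 19, 16) = 19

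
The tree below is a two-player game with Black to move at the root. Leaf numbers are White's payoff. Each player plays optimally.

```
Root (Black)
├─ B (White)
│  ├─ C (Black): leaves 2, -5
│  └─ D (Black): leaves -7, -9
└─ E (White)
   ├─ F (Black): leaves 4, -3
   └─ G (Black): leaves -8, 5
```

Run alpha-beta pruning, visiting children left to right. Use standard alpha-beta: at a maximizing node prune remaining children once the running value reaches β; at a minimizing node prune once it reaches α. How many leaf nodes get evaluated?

C [α=-∞,β=+∞]: v=-5
D [α=-5,β=+∞]: v=-7 after child 1 ≤ α → α-cutoff, skip 1
B [α=-∞,β=+∞]: v=-5
F [α=-∞,β=-5]: v=-3
E [α=-∞,β=-5]: v=-3 after child 1 ≥ β → β-cutoff, skip 1
Root [α=-∞,β=+∞]: v=-5
Leaves evaluated: 5 of 8.

5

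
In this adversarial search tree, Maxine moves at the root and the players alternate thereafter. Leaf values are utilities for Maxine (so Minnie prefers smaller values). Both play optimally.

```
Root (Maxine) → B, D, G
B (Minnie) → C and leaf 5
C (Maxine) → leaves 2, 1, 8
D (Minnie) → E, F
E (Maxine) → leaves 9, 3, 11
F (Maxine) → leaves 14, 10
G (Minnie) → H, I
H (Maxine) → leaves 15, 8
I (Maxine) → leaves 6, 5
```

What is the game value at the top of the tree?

C (Maxine): max(2, 1, 8) = 8
B (Minnie): min(8, 5) = 5
E (Maxine): max(9, 3, 11) = 11
F (Maxine): max(14, 10) = 14
D (Minnie): min(11, 14) = 11
H (Maxine): max(15, 8) = 15
I (Maxine): max(6, 5) = 6
G (Minnie): min(15, 6) = 6
Root (Maxine): max(5, 11, 6) = 11

11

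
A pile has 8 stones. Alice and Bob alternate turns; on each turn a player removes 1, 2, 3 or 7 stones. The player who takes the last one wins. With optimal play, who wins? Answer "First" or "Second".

Second

Mark each pile size as W (mover wins) or L (mover loses):
i:   0  1  2  3  4  5  6  7  8
     L  W  W  W  L  W  W  W  L
Position 8 is L, so the second player wins.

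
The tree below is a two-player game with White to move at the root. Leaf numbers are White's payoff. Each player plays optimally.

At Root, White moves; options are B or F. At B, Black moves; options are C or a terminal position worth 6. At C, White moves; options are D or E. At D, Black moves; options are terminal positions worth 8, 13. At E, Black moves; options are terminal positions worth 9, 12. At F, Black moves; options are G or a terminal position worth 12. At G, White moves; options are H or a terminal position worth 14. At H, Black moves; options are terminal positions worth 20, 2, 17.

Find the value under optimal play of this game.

D (Black): min(8, 13) = 8
E (Black): min(9, 12) = 9
C (White): max(8, 9) = 9
B (Black): min(9, 6) = 6
H (Black): min(20, 2, 17) = 2
G (White): max(2, 14) = 14
F (Black): min(14, 12) = 12
Root (White): max(6, 12) = 12

12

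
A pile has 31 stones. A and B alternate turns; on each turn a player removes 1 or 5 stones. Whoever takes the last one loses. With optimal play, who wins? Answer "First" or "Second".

Second

Positions where the player to move wins (W) vs loses (L):
i:   0  1  2  3  4  5  6  7  8  9 10 11 12 13 14 15 16 17 18 19 20 21 22 23 24 25 26 27 28 29 30 31
     W  L  W  L  W  L  W  L  W  L  W  L  W  L  W  L  W  L  W  L  W  L  W  L  W  L  W  L  W  L  W  L
Position 31 is L, so the second player wins.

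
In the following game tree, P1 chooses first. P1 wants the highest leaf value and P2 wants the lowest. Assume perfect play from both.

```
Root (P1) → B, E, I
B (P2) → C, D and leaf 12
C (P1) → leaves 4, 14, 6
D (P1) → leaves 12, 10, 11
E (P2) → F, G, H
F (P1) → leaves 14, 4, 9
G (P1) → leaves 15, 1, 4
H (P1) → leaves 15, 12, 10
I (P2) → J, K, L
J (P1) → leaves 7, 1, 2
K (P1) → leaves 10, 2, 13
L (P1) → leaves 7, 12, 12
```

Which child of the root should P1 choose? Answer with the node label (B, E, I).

C (P1): max(4, 14, 6) = 14
D (P1): max(12, 10, 11) = 12
B (P2): min(14, 12, 12) = 12
F (P1): max(14, 4, 9) = 14
G (P1): max(15, 1, 4) = 15
H (P1): max(15, 12, 10) = 15
E (P2): min(14, 15, 15) = 14
J (P1): max(7, 1, 2) = 7
K (P1): max(10, 2, 13) = 13
L (P1): max(7, 12, 12) = 12
I (P2): min(7, 13, 12) = 7
Root (P1): max(12, 14, 7) = 14
P1 picks the child with the highest value: E (value 14).

E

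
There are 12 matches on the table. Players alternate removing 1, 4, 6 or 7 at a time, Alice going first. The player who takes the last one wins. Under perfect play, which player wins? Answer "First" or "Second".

First

Mark each pile size as W (mover wins) or L (mover loses):
i:   0  1  2  3  4  5  6  7  8  9 10 11 12
     L  W  L  W  W  L  W  W  W  W  L  W  W
Position 12 is W, so the first player wins.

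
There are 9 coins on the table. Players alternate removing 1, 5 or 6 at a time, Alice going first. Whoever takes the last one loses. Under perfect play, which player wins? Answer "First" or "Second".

First

Positions where the player to move wins (W) vs loses (L):
i:   0  1  2  3  4  5  6  7  8  9
     W  L  W  L  W  L  W  W  W  W
Position 9 is W, so the first player wins.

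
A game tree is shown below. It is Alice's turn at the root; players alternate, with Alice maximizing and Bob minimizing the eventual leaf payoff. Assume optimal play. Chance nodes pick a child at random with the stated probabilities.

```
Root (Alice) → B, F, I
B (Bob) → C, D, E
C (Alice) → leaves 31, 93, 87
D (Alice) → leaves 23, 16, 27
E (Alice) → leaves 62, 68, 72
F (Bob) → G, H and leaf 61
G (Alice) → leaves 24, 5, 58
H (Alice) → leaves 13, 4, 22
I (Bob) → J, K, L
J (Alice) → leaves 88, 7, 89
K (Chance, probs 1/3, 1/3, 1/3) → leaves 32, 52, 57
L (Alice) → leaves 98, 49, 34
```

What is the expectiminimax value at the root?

C (Alice): max(31, 93, 87) = 93
D (Alice): max(23, 16, 27) = 27
E (Alice): max(62, 68, 72) = 72
B (Bob): min(93, 27, 72) = 27
G (Alice): max(24, 5, 58) = 58
H (Alice): max(13, 4, 22) = 22
F (Bob): min(58, 22, 61) = 22
J (Alice): max(88, 7, 89) = 89
K (Chance): 1/3·32 + 1/3·52 + 1/3·57 = 47
L (Alice): max(98, 49, 34) = 98
I (Bob): min(89, 47, 98) = 47
Root (Alice): max(27, 22, 47) = 47

47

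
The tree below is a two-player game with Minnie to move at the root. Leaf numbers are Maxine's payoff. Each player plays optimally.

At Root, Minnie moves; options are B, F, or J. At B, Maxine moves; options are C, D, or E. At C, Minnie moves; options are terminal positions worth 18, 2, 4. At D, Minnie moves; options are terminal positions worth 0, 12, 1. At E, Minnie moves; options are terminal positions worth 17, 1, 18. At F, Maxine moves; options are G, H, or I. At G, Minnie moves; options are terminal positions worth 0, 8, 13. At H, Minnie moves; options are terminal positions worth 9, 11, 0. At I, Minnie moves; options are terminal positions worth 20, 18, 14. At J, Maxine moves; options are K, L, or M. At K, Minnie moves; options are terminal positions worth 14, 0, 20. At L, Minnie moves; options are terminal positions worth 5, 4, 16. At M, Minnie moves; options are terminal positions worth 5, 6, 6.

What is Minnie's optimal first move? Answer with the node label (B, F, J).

B

C (Minnie): min(18, 2, 4) = 2
D (Minnie): min(0, 12, 1) = 0
E (Minnie): min(17, 1, 18) = 1
B (Maxine): max(2, 0, 1) = 2
G (Minnie): min(0, 8, 13) = 0
H (Minnie): min(9, 11, 0) = 0
I (Minnie): min(20, 18, 14) = 14
F (Maxine): max(0, 0, 14) = 14
K (Minnie): min(14, 0, 20) = 0
L (Minnie): min(5, 4, 16) = 4
M (Minnie): min(5, 6, 6) = 5
J (Maxine): max(0, 4, 5) = 5
Root (Minnie): min(2, 14, 5) = 2
Minnie picks the child with the lowest value: B (value 2).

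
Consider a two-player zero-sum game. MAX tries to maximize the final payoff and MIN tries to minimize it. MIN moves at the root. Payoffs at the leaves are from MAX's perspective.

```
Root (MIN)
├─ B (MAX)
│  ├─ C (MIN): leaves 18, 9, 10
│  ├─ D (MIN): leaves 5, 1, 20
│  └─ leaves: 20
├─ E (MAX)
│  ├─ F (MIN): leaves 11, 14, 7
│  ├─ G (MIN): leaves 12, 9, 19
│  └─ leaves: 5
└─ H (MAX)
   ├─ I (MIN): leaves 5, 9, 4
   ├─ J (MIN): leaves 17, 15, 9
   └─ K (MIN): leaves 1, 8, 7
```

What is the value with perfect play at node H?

9

I: min(5, 9, 4) = 4
J: min(17, 15, 9) = 9
K: min(1, 8, 7) = 1
H: max(4, 9, 1) = 9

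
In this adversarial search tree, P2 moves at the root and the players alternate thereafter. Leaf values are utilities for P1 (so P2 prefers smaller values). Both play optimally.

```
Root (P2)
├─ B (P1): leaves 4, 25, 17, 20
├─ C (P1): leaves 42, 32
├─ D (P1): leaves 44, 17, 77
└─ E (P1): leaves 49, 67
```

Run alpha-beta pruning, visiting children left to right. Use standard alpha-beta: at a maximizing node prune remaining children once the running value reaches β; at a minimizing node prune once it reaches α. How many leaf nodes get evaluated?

7

B [α=-∞,β=+∞]: v=25
C [α=-∞,β=25]: v=42 after child 1 ≥ β → β-cutoff, skip 1
D [α=-∞,β=25]: v=44 after child 1 ≥ β → β-cutoff, skip 2
E [α=-∞,β=25]: v=49 after child 1 ≥ β → β-cutoff, skip 1
Root [α=-∞,β=+∞]: v=25
Leaves evaluated: 7 of 11.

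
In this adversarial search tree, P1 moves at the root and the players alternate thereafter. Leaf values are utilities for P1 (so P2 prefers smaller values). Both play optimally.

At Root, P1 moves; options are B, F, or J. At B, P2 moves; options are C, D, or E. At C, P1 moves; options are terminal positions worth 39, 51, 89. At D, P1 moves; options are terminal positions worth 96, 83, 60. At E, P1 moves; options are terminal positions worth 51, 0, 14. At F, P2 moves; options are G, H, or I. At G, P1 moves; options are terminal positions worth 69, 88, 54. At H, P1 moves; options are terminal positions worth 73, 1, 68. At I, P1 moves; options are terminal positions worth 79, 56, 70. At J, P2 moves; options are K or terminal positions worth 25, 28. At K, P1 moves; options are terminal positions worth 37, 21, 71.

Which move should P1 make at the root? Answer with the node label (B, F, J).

F

C (P1): max(39, 51, 89) = 89
D (P1): max(96, 83, 60) = 96
E (P1): max(51, 0, 14) = 51
B (P2): min(89, 96, 51) = 51
G (P1): max(69, 88, 54) = 88
H (P1): max(73, 1, 68) = 73
I (P1): max(79, 56, 70) = 79
F (P2): min(88, 73, 79) = 73
K (P1): max(37, 21, 71) = 71
J (P2): min(71, 25, 28) = 25
Root (P1): max(51, 73, 25) = 73
P1 picks the child with the highest value: F (value 73).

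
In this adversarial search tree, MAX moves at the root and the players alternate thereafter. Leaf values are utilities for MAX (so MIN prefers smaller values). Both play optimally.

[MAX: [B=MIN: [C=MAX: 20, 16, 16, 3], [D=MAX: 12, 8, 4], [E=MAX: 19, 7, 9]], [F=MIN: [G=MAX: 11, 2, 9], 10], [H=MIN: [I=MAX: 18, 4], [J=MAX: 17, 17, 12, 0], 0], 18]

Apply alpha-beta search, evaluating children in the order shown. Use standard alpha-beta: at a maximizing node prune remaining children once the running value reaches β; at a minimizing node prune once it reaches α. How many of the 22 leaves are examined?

19

C [α=-∞,β=+∞]: v=20
D [α=-∞,β=20]: v=12
E [α=-∞,β=12]: v=19 after child 1 ≥ β → β-cutoff, skip 2
B [α=-∞,β=+∞]: v=12
G [α=12,β=+∞]: v=11
F [α=12,β=+∞]: v=11 after child 1 ≤ α → α-cutoff, skip 1
I [α=12,β=+∞]: v=18
J [α=12,β=18]: v=17
H [α=12,β=+∞]: v=0
Root [α=-∞,β=+∞]: v=18
Leaves evaluated: 19 of 22.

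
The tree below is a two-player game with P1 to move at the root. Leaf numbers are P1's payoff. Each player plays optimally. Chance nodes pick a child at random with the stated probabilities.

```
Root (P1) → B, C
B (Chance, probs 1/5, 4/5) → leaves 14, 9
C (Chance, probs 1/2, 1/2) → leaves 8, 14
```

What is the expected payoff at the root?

11

B (Chance): 1/5·14 + 4/5·9 = 10
C (Chance): 1/2·8 + 1/2·14 = 11
Root (P1): max(10, 11) = 11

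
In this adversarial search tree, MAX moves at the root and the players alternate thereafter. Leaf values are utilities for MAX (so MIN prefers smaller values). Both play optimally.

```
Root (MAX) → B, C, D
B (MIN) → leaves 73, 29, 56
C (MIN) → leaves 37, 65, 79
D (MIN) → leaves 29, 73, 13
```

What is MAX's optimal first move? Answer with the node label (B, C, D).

B (MIN): min(73, 29, 56) = 29
C (MIN): min(37, 65, 79) = 37
D (MIN): min(29, 73, 13) = 13
Root (MAX): max(29, 37, 13) = 37
MAX picks the child with the highest value: C (value 37).

C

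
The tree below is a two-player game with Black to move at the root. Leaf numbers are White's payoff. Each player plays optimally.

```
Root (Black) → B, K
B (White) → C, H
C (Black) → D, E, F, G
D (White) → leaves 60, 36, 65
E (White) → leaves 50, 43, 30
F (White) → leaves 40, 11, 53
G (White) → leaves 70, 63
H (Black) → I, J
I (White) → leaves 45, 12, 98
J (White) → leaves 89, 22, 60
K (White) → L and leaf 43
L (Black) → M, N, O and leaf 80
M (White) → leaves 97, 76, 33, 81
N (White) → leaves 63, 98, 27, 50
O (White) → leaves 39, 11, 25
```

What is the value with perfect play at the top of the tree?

D (White): max(60, 36, 65) = 65
E (White): max(50, 43, 30) = 50
F (White): max(40, 11, 53) = 53
G (White): max(70, 63) = 70
C (Black): min(65, 50, 53, 70) = 50
I (White): max(45, 12, 98) = 98
J (White): max(89, 22, 60) = 89
H (Black): min(98, 89) = 89
B (White): max(50, 89) = 89
M (White): max(97, 76, 33, 81) = 97
N (White): max(63, 98, 27, 50) = 98
O (White): max(39, 11, 25) = 39
L (Black): min(97, 98, 39, 80) = 39
K (White): max(39, 43) = 43
Root (Black): min(89, 43) = 43

43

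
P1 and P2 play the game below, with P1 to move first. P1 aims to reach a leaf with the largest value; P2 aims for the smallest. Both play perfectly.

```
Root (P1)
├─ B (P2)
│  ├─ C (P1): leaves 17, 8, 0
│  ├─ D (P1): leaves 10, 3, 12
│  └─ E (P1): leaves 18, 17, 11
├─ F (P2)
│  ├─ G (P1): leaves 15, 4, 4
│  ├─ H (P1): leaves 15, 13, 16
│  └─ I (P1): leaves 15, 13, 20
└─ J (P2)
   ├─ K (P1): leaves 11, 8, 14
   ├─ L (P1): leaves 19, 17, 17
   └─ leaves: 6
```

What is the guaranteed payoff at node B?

C: max(17, 8, 0) = 17
D: max(10, 3, 12) = 12
E: max(18, 17, 11) = 18
B: min(17, 12, 18) = 12

12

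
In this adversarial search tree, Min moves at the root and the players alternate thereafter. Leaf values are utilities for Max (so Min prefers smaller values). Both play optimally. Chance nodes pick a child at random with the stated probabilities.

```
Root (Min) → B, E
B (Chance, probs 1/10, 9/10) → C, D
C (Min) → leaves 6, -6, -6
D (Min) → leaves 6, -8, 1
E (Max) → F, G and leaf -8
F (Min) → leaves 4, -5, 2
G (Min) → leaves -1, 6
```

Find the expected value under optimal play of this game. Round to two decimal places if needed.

C (Min): min(6, -6, -6) = -6
D (Min): min(6, -8, 1) = -8
B (Chance): 1/10·-6 + 9/10·-8 = -7.8
F (Min): min(4, -5, 2) = -5
G (Min): min(-1, 6) = -1
E (Max): max(-5, -1, -8) = -1
Root (Min): min(-7.8, -1) = -7.8

-7.8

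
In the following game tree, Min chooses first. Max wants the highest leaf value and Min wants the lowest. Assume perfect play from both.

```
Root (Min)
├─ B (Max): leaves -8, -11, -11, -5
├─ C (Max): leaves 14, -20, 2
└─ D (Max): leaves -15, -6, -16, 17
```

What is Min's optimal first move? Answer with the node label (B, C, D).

B

B (Max): max(-8, -11, -11, -5) = -5
C (Max): max(14, -20, 2) = 14
D (Max): max(-15, -6, -16, 17) = 17
Root (Min): min(-5, 14, 17) = -5
Min picks the child with the lowest value: B (value -5).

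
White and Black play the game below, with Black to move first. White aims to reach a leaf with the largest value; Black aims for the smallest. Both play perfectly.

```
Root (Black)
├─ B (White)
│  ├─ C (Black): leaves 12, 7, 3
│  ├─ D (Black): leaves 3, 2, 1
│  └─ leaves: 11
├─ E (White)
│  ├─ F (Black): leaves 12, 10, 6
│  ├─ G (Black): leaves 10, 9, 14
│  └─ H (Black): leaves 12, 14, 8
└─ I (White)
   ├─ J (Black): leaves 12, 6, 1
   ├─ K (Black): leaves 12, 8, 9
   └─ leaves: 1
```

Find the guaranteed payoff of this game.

8

C (Black): min(12, 7, 3) = 3
D (Black): min(3, 2, 1) = 1
B (White): max(3, 1, 11) = 11
F (Black): min(12, 10, 6) = 6
G (Black): min(10, 9, 14) = 9
H (Black): min(12, 14, 8) = 8
E (White): max(6, 9, 8) = 9
J (Black): min(12, 6, 1) = 1
K (Black): min(12, 8, 9) = 8
I (White): max(1, 8, 1) = 8
Root (Black): min(11, 9, 8) = 8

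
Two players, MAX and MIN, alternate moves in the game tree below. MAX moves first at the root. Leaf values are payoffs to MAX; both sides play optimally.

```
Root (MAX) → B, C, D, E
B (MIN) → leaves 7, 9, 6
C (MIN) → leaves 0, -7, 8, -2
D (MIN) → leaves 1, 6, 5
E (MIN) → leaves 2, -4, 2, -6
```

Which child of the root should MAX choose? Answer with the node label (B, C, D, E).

B (MIN): min(7, 9, 6) = 6
C (MIN): min(0, -7, 8, -2) = -7
D (MIN): min(1, 6, 5) = 1
E (MIN): min(2, -4, 2, -6) = -6
Root (MAX): max(6, -7, 1, -6) = 6
MAX picks the child with the highest value: B (value 6).

B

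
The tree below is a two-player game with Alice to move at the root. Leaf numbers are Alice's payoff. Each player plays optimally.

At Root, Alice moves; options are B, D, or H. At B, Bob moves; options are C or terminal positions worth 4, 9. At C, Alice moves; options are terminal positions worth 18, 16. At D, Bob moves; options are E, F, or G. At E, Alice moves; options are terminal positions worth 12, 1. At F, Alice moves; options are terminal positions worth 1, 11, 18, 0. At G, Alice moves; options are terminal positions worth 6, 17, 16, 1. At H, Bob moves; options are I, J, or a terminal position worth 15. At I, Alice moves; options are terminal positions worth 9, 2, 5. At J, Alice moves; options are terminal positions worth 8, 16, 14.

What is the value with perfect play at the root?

12

C (Alice): max(18, 16) = 18
B (Bob): min(18, 4, 9) = 4
E (Alice): max(12, 1) = 12
F (Alice): max(1, 11, 18, 0) = 18
G (Alice): max(6, 17, 16, 1) = 17
D (Bob): min(12, 18, 17) = 12
I (Alice): max(9, 2, 5) = 9
J (Alice): max(8, 16, 14) = 16
H (Bob): min(9, 16, 15) = 9
Root (Alice): max(4, 12, 9) = 12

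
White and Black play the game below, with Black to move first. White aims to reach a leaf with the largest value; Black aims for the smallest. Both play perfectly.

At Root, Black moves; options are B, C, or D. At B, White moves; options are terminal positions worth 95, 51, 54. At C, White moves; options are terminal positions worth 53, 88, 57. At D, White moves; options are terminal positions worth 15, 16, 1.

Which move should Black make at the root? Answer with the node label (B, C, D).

D

B (White): max(95, 51, 54) = 95
C (White): max(53, 88, 57) = 88
D (White): max(15, 16, 1) = 16
Root (Black): min(95, 88, 16) = 16
Black picks the child with the lowest value: D (value 16).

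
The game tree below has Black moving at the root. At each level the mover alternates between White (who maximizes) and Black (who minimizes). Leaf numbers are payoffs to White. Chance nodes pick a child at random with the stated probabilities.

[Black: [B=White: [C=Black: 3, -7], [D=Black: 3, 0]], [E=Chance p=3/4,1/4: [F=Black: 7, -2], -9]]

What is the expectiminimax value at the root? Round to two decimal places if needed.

-3.75

C (Black): min(3, -7) = -7
D (Black): min(3, 0) = 0
B (White): max(-7, 0) = 0
F (Black): min(7, -2) = -2
E (Chance): 3/4·-2 + 1/4·-9 = -3.75
Root (Black): min(0, -3.75) = -3.75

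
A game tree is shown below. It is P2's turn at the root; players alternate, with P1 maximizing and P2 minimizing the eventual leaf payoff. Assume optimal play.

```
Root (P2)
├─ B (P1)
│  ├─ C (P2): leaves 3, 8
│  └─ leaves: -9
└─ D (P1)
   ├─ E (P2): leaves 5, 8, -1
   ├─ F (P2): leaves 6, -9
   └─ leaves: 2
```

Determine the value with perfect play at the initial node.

2

C (P2): min(3, 8) = 3
B (P1): max(3, -9) = 3
E (P2): min(5, 8, -1) = -1
F (P2): min(6, -9) = -9
D (P1): max(-1, -9, 2) = 2
Root (P2): min(3, 2) = 2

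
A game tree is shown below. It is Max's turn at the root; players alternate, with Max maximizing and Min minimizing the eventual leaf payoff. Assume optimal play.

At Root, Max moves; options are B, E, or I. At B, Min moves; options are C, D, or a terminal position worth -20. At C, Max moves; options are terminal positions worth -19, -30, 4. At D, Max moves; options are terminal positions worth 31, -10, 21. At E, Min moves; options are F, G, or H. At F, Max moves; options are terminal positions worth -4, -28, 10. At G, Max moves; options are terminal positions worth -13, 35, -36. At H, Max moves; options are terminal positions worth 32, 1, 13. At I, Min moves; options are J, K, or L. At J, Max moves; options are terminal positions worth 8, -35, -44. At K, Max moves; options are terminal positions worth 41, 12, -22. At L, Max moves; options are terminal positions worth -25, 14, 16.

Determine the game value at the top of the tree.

C (Max): max(-19, -30, 4) = 4
D (Max): max(31, -10, 21) = 31
B (Min): min(4, 31, -20) = -20
F (Max): max(-4, -28, 10) = 10
G (Max): max(-13, 35, -36) = 35
H (Max): max(32, 1, 13) = 32
E (Min): min(10, 35, 32) = 10
J (Max): max(8, -35, -44) = 8
K (Max): max(41, 12, -22) = 41
L (Max): max(-25, 14, 16) = 16
I (Min): min(8, 41, 16) = 8
Root (Max): max(-20, 10, 8) = 10

10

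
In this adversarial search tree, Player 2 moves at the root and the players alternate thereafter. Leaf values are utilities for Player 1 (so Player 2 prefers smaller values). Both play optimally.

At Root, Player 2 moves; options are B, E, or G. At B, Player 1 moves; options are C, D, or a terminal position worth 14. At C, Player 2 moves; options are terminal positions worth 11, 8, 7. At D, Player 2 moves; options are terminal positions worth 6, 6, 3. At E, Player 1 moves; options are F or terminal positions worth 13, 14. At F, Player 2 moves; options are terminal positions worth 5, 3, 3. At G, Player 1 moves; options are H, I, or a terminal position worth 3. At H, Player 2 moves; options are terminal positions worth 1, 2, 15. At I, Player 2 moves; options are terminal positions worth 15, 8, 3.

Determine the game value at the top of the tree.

3

C (Player 2): min(11, 8, 7) = 7
D (Player 2): min(6, 6, 3) = 3
B (Player 1): max(7, 3, 14) = 14
F (Player 2): min(5, 3, 3) = 3
E (Player 1): max(3, 13, 14) = 14
H (Player 2): min(1, 2, 15) = 1
I (Player 2): min(15, 8, 3) = 3
G (Player 1): max(1, 3, 3) = 3
Root (Player 2): min(14, 14, 3) = 3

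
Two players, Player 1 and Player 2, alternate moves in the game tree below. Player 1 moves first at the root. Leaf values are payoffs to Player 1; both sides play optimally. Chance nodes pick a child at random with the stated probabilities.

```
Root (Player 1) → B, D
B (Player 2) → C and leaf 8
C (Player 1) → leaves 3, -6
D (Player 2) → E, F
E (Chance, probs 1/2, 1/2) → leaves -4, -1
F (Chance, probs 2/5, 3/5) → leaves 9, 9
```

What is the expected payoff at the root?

C (Player 1): max(3, -6) = 3
B (Player 2): min(3, 8) = 3
E (Chance): 1/2·-4 + 1/2·-1 = -2.5
F (Chance): 2/5·9 + 3/5·9 = 9
D (Player 2): min(-2.5, 9) = -2.5
Root (Player 1): max(3, -2.5) = 3

3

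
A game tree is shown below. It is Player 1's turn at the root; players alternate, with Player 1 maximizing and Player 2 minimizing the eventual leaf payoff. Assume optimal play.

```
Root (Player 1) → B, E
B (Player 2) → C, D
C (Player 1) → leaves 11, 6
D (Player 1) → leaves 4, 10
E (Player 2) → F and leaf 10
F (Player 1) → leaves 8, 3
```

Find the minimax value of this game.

C (Player 1): max(11, 6) = 11
D (Player 1): max(4, 10) = 10
B (Player 2): min(11, 10) = 10
F (Player 1): max(8, 3) = 8
E (Player 2): min(8, 10) = 8
Root (Player 1): max(10, 8) = 10

10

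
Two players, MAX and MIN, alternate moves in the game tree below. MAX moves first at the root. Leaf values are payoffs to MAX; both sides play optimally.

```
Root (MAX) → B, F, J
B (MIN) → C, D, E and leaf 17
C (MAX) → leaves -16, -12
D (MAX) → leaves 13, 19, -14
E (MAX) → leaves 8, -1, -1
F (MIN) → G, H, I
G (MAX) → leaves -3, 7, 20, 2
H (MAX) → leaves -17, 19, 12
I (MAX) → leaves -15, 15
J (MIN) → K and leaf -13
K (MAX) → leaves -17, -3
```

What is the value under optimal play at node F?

15

G: max(-3, 7, 20, 2) = 20
H: max(-17, 19, 12) = 19
I: max(-15, 15) = 15
F: min(20, 19, 15) = 15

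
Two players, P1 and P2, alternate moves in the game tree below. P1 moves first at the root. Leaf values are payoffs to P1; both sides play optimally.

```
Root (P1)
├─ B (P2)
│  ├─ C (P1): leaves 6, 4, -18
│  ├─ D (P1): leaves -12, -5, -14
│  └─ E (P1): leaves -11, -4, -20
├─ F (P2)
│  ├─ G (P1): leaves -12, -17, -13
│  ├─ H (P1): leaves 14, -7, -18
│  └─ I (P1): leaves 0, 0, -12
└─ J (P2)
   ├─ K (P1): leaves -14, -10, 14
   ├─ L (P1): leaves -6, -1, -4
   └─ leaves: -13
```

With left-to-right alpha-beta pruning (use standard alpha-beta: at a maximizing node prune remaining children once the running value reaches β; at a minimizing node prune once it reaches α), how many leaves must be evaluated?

C [α=-∞,β=+∞]: v=6
D [α=-∞,β=6]: v=-5
E [α=-∞,β=-5]: v=-4 after child 2 ≥ β → β-cutoff, skip 1
B [α=-∞,β=+∞]: v=-5
G [α=-5,β=+∞]: v=-12
F [α=-5,β=+∞]: v=-12 after child 1 ≤ α → α-cutoff, skip 2
K [α=-5,β=+∞]: v=14
L [α=-5,β=14]: v=-1
J [α=-5,β=+∞]: v=-13
Root [α=-∞,β=+∞]: v=-5
Leaves evaluated: 18 of 25.

18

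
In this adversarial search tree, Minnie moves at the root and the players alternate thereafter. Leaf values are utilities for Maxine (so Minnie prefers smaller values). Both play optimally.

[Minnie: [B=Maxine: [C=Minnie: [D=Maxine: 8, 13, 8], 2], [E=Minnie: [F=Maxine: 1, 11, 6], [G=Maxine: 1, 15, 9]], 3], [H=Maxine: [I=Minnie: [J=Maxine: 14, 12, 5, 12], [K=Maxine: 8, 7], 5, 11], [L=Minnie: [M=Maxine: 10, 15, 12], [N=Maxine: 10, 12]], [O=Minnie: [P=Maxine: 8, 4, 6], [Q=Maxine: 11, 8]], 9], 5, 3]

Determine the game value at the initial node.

3

D (Maxine): max(8, 13, 8) = 13
C (Minnie): min(13, 2) = 2
F (Maxine): max(1, 11, 6) = 11
G (Maxine): max(1, 15, 9) = 15
E (Minnie): min(11, 15) = 11
B (Maxine): max(2, 11, 3) = 11
J (Maxine): max(14, 12, 5, 12) = 14
K (Maxine): max(8, 7) = 8
I (Minnie): min(14, 8, 5, 11) = 5
M (Maxine): max(10, 15, 12) = 15
N (Maxine): max(10, 12) = 12
L (Minnie): min(15, 12) = 12
P (Maxine): max(8, 4, 6) = 8
Q (Maxine): max(11, 8) = 11
O (Minnie): min(8, 11) = 8
H (Maxine): max(5, 12, 8, 9) = 12
Root (Minnie): min(11, 12, 5, 3) = 3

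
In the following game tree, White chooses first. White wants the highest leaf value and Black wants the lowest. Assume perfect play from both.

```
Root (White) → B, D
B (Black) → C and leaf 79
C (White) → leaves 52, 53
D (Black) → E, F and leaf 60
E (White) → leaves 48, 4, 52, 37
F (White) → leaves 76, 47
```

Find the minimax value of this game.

53

C (White): max(52, 53) = 53
B (Black): min(53, 79) = 53
E (White): max(48, 4, 52, 37) = 52
F (White): max(76, 47) = 76
D (Black): min(52, 76, 60) = 52
Root (White): max(53, 52) = 53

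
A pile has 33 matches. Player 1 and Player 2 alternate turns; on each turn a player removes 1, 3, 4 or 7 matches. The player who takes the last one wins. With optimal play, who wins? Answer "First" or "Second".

First

W/L table (W = player to move can force a win):
i:   0  1  2  3  4  5  6  7  8  9 10 11 12 13 14 15 16 17 18 19 20 21 22 23 24 25 26 27 28 29 30 31 32 33
     L  W  L  W  W  W  W  W  L  W  L  W  W  W  W  W  L  W  L  W  W  W  W  W  L  W  L  W  W  W  W  W  L  W
Position 33 is W, so the first player wins.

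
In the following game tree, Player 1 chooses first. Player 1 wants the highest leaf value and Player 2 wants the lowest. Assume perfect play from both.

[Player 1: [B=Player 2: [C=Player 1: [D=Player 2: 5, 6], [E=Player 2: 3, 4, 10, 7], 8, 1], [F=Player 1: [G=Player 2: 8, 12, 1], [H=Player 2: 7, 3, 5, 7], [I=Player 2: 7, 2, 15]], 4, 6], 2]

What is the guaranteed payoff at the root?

D (Player 2): min(5, 6) = 5
E (Player 2): min(3, 4, 10, 7) = 3
C (Player 1): max(5, 3, 8, 1) = 8
G (Player 2): min(8, 12, 1) = 1
H (Player 2): min(7, 3, 5, 7) = 3
I (Player 2): min(7, 2, 15) = 2
F (Player 1): max(1, 3, 2) = 3
B (Player 2): min(8, 3, 4, 6) = 3
Root (Player 1): max(3, 2) = 3

3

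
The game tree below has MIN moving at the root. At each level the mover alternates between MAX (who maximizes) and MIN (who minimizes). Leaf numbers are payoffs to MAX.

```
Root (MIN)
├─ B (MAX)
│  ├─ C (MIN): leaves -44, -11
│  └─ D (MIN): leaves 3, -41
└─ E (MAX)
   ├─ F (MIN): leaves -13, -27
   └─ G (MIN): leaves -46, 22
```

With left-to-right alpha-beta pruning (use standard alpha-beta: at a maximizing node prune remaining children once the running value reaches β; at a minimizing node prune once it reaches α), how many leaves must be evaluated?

6

C [α=-∞,β=+∞]: v=-44
D [α=-44,β=+∞]: v=-41
B [α=-∞,β=+∞]: v=-41
F [α=-∞,β=-41]: v=-27
E [α=-∞,β=-41]: v=-27 after child 1 ≥ β → β-cutoff, skip 1
Root [α=-∞,β=+∞]: v=-41
Leaves evaluated: 6 of 8.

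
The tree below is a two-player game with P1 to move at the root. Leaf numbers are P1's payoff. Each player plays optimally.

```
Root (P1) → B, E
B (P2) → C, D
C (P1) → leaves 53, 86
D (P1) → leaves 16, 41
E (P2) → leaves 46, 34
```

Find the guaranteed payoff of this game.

41

C (P1): max(53, 86) = 86
D (P1): max(16, 41) = 41
B (P2): min(86, 41) = 41
E (P2): min(46, 34) = 34
Root (P1): max(41, 34) = 41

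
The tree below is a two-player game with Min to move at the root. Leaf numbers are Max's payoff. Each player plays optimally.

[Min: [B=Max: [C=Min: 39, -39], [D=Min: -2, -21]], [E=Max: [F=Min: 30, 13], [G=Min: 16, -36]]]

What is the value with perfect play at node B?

C: min(39, -39) = -39
D: min(-2, -21) = -21
B: max(-39, -21) = -21

-21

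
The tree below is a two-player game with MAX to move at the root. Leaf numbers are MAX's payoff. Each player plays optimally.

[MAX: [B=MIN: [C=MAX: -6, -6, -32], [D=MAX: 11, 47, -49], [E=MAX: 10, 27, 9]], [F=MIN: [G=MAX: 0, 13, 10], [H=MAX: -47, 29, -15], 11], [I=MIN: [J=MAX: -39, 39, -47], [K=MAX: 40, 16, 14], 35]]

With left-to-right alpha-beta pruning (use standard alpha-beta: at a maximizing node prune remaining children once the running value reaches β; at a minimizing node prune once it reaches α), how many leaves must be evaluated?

16

C [α=-∞,β=+∞]: v=-6
D [α=-∞,β=-6]: v=11 after child 1 ≥ β → β-cutoff, skip 2
E [α=-∞,β=-6]: v=10 after child 1 ≥ β → β-cutoff, skip 2
B [α=-∞,β=+∞]: v=-6
G [α=-6,β=+∞]: v=13
H [α=-6,β=13]: v=29 after child 2 ≥ β → β-cutoff, skip 1
F [α=-6,β=+∞]: v=11
J [α=11,β=+∞]: v=39
K [α=11,β=39]: v=40 after child 1 ≥ β → β-cutoff, skip 2
I [α=11,β=+∞]: v=35
Root [α=-∞,β=+∞]: v=35
Leaves evaluated: 16 of 23.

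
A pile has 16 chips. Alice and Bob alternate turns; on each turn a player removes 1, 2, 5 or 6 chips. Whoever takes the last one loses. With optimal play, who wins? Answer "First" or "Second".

Mark each pile size as W (mover wins) or L (mover loses):
i:   0  1  2  3  4  5  6  7  8  9 10 11 12 13 14 15 16
     W  L  W  W  L  W  W  W  L  W  W  L  W  W  W  L  W
Position 16 is W, so the first player wins.

First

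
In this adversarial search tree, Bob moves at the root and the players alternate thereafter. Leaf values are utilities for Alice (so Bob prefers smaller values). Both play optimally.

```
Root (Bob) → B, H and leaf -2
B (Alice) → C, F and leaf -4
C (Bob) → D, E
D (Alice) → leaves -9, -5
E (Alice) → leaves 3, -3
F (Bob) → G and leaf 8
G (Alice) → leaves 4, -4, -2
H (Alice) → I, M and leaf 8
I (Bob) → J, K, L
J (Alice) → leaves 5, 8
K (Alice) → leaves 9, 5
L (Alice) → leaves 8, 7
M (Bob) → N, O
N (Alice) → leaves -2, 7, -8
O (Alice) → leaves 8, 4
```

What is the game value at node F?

G: max(4, -4, -2) = 4
F: min(4, 8) = 4

4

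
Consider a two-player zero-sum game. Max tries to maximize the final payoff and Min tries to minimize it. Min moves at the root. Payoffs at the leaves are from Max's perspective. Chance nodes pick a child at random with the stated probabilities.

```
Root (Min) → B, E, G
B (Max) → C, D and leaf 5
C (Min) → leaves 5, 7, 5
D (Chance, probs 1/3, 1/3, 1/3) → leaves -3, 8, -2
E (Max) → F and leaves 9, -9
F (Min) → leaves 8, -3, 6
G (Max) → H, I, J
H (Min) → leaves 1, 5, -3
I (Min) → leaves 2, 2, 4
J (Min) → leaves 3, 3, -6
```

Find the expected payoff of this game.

C (Min): min(5, 7, 5) = 5
D (Chance): 1/3·-3 + 1/3·8 + 1/3·-2 = 1
B (Max): max(5, 1, 5) = 5
F (Min): min(8, -3, 6) = -3
E (Max): max(-3, 9, -9) = 9
H (Min): min(1, 5, -3) = -3
I (Min): min(2, 2, 4) = 2
J (Min): min(3, 3, -6) = -6
G (Max): max(-3, 2, -6) = 2
Root (Min): min(5, 9, 2) = 2

2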